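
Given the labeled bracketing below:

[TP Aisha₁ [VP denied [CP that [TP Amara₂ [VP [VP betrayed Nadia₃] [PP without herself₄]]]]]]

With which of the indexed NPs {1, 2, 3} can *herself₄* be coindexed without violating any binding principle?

{2}

*herself* is an anaphor, so Principle A applies: it must be bound in its binding domain.
Binding domain of *herself₄*: the embedded TP, whose subject is Amara₂.
*Aisha₁* c-commands the anaphor but is outside its binding domain → cannot satisfy Principle A.
*Amara₂* c-commands the anaphor within its binding domain → licit binder.
*Nadia₃* does not c-command the anaphor → cannot bind it.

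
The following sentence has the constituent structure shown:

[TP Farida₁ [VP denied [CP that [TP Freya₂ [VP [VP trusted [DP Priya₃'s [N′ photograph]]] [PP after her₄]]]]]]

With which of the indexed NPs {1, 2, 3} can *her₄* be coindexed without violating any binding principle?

{1, 3}

*her* is a pronoun, so Principle B applies: it must be free in its binding domain.
Binding domain of *her₄*: the embedded TP, whose subject is Freya₂.
*Farida₁* c-commands the pronoun but from outside its binding domain, and is not c-commanded by it → coindexation permitted.
*Freya₂* c-commands the pronoun within its binding domain → coindexation would violate Principle B.
*Priya₃* and the pronoun do not c-command one another → neither Principle B nor Principle C is at stake; coindexation permitted.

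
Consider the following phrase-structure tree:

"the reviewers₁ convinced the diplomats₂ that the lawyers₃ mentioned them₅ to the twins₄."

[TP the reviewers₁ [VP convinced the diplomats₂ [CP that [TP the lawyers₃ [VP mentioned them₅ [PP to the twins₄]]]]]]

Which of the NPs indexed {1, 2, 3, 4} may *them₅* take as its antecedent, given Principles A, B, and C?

{1, 2}

*them* is a pronoun, so Principle B applies: it must be free in its binding domain.
Binding domain of *them₅*: the embedded TP, whose subject is the lawyers₃.
*the reviewers₁* c-commands the pronoun but from outside its binding domain, and is not c-commanded by it → coindexation permitted.
*the diplomats₂* c-commands the pronoun but from outside its binding domain, and is not c-commanded by it → coindexation permitted.
*the lawyers₃* c-commands the pronoun within its binding domain → coindexation would violate Principle B.
*the twins₄*: the pronoun c-commands this R-expression → coindexation would violate Principle C on *the twins₄*.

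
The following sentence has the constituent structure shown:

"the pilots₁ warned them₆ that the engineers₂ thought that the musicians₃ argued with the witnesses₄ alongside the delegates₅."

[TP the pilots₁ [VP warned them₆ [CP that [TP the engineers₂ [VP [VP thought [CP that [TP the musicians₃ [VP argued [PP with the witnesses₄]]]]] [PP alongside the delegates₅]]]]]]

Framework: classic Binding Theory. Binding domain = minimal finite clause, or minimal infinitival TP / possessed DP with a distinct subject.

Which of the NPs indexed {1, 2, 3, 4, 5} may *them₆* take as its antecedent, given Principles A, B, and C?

none

*them* is a pronoun, so Principle B applies: it must be free in its binding domain.
Binding domain of *them₆*: the matrix TP, whose subject is the pilots₁.
*the pilots₁* c-commands the pronoun within its binding domain → coindexation would violate Principle B.
*the engineers₂*: the pronoun c-commands this R-expression → coindexation would violate Principle C on *the engineers₂*.
*the musicians₃*: the pronoun c-commands this R-expression → coindexation would violate Principle C on *the musicians₃*.
*the witnesses₄*: the pronoun c-commands this R-expression → coindexation would violate Principle C on *the witnesses₄*.
*the delegates₅*: the pronoun c-commands this R-expression → coindexation would violate Principle C on *the delegates₅*.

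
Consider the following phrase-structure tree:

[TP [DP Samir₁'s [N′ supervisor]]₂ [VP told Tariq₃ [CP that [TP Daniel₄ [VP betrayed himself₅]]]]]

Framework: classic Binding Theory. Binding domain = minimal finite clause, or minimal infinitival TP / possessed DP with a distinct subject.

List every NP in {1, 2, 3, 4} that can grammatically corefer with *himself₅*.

{4}

*himself* is an anaphor, so Principle A applies: it must be bound in its binding domain.
Binding domain of *himself₅*: the embedded TP, whose subject is Daniel₄.
*Samir₁* does not c-command the anaphor → cannot bind it.
*[Samir₁'s supervisor]₂* c-commands the anaphor but is outside its binding domain → cannot satisfy Principle A.
*Tariq₃* c-commands the anaphor but is outside its binding domain → cannot satisfy Principle A.
*Daniel₄* c-commands the anaphor within its binding domain → licit binder.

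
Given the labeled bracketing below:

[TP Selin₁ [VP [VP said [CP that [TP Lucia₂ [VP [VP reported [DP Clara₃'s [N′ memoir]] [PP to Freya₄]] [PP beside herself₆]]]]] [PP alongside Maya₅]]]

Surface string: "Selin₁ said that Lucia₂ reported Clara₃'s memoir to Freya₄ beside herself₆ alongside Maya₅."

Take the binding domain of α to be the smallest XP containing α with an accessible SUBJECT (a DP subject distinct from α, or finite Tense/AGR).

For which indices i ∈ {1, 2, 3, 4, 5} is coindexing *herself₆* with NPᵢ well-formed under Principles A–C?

*herself* is an anaphor, so Principle A applies: it must be bound in its binding domain.
Binding domain of *herself₆*: the embedded TP, whose subject is Lucia₂.
*Selin₁* c-commands the anaphor but is outside its binding domain → cannot satisfy Principle A.
*Lucia₂* c-commands the anaphor within its binding domain → licit binder.
*Clara₃* does not c-command the anaphor → cannot bind it.
*Freya₄* does not c-command the anaphor → cannot bind it.
*Maya₅* does not c-command the anaphor → cannot bind it.

{2}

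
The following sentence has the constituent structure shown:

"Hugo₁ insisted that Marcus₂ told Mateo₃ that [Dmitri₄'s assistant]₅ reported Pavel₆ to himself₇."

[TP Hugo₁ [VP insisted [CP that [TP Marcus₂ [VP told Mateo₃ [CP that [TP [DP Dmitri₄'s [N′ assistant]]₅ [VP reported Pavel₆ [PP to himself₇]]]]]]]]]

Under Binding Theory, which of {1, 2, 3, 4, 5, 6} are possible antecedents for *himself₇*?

{5, 6}

*himself* is an anaphor, so Principle A applies: it must be bound in its binding domain.
Binding domain of *himself₇*: the embedded TP, whose subject is [Dmitri₄'s assistant]₅.
*Hugo₁* c-commands the anaphor but is outside its binding domain → cannot satisfy Principle A.
*Marcus₂* c-commands the anaphor but is outside its binding domain → cannot satisfy Principle A.
*Mateo₃* c-commands the anaphor but is outside its binding domain → cannot satisfy Principle A.
*Dmitri₄* does not c-command the anaphor → cannot bind it.
*[Dmitri₄'s assistant]₅* c-commands the anaphor within its binding domain → licit binder.
*Pavel₆* c-commands the anaphor within its binding domain → licit binder.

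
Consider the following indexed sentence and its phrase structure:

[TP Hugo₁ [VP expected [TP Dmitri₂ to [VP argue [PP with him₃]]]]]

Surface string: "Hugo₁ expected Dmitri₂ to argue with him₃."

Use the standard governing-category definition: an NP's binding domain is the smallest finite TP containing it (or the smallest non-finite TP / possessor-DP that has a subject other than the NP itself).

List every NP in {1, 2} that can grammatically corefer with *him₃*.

{1}

*him* is a pronoun, so Principle B applies: it must be free in its binding domain.
Binding domain of *him₃*: the embedded TP, whose subject is Dmitri₂.
*Hugo₁* c-commands the pronoun but from outside its binding domain, and is not c-commanded by it → coindexation permitted.
*Dmitri₂* c-commands the pronoun within its binding domain → coindexation would violate Principle B.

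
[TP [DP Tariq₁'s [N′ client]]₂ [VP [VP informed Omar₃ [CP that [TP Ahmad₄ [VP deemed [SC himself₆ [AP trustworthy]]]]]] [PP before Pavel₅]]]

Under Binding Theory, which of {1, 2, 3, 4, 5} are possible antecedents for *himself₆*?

{4}

*himself* is an anaphor, so Principle A applies: it must be bound in its binding domain.
Binding domain of *himself₆*: the embedded TP, whose subject is Ahmad₄.
*Tariq₁* does not c-command the anaphor → cannot bind it.
*[Tariq₁'s client]₂* c-commands the anaphor but is outside its binding domain → cannot satisfy Principle A.
*Omar₃* c-commands the anaphor but is outside its binding domain → cannot satisfy Principle A.
*Ahmad₄* c-commands the anaphor within its binding domain → licit binder.
*Pavel₅* does not c-command the anaphor → cannot bind it.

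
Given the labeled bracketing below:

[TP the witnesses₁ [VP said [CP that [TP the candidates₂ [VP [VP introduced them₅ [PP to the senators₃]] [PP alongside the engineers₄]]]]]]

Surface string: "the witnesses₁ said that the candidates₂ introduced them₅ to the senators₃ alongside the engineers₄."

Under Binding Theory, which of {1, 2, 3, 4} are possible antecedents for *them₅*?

*them* is a pronoun, so Principle B applies: it must be free in its binding domain.
Binding domain of *them₅*: the embedded TP, whose subject is the candidates₂.
*the witnesses₁* c-commands the pronoun but from outside its binding domain, and is not c-commanded by it → coindexation permitted.
*the candidates₂* c-commands the pronoun within its binding domain → coindexation would violate Principle B.
*the senators₃*: the pronoun c-commands this R-expression → coindexation would violate Principle C on *the senators₃*.
*the engineers₄* and the pronoun do not c-command one another → neither Principle B nor Principle C is at stake; coindexation permitted.

{1, 4}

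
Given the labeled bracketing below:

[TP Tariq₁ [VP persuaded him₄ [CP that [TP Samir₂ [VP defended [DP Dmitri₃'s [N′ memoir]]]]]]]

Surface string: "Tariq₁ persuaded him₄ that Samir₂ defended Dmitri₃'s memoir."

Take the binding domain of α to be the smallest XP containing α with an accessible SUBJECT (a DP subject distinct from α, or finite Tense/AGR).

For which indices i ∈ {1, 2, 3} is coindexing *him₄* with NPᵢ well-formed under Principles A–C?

*him* is a pronoun, so Principle B applies: it must be free in its binding domain.
Binding domain of *him₄*: the matrix TP, whose subject is Tariq₁.
*Tariq₁* c-commands the pronoun within its binding domain → coindexation would violate Principle B.
*Samir₂*: the pronoun c-commands this R-expression → coindexation would violate Principle C on *Samir₂*.
*Dmitri₃*: the pronoun c-commands this R-expression → coindexation would violate Principle C on *Dmitri₃*.

none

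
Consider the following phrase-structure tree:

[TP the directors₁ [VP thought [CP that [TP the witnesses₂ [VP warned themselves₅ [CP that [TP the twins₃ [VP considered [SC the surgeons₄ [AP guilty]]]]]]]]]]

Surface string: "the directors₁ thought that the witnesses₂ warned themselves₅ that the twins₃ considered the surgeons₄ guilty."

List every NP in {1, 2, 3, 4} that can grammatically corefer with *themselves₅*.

*themselves* is an anaphor, so Principle A applies: it must be bound in its binding domain.
Binding domain of *themselves₅*: the embedded TP, whose subject is the witnesses₂.
*the directors₁* c-commands the anaphor but is outside its binding domain → cannot satisfy Principle A.
*the witnesses₂* c-commands the anaphor within its binding domain → licit binder.
*the twins₃* does not c-command the anaphor → cannot bind it.
*the surgeons₄* does not c-command the anaphor → cannot bind it.

{2}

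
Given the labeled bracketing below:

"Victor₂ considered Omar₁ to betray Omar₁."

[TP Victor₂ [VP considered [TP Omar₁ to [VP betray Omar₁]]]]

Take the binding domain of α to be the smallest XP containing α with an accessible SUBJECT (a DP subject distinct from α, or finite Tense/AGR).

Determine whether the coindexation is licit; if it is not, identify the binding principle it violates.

The two coindexed NPs are *Omar₁* (the lower occurrence) and *Omar₁* (the higher occurrence).
*Omar₁* (the lower occurrence) is an R-expression. Principle C requires it to be free everywhere.
*Omar₁* (the higher occurrence) c-commands it and carries the same index.
The R-expression is bound → Principle C violation.

Principle C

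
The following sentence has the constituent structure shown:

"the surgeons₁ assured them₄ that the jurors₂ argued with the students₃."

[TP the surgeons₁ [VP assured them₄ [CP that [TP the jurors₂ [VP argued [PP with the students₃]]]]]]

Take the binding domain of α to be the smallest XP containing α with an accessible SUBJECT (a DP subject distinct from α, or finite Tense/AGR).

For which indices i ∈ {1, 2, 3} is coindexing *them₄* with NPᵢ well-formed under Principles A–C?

*them* is a pronoun, so Principle B applies: it must be free in its binding domain.
Binding domain of *them₄*: the matrix TP, whose subject is the surgeons₁.
*the surgeons₁* c-commands the pronoun within its binding domain → coindexation would violate Principle B.
*the jurors₂*: the pronoun c-commands this R-expression → coindexation would violate Principle C on *the jurors₂*.
*the students₃*: the pronoun c-commands this R-expression → coindexation would violate Principle C on *the students₃*.

none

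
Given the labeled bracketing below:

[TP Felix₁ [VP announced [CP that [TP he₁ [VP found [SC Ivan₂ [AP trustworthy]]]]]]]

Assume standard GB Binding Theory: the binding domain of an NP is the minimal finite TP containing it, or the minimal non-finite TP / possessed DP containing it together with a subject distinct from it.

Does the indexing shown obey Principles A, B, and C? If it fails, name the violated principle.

grammatical

The two coindexed NPs are *Felix₁* and *he₁*.
*he₁* is a pronoun; nothing c-commands it within its binding domain (the embedded TP.), so Principle B holds trivially.
*Felix₁* is an R-expression; *he₁* does not c-command it, and no other NP shares its index, so Principle C is satisfied.
All principles are respected.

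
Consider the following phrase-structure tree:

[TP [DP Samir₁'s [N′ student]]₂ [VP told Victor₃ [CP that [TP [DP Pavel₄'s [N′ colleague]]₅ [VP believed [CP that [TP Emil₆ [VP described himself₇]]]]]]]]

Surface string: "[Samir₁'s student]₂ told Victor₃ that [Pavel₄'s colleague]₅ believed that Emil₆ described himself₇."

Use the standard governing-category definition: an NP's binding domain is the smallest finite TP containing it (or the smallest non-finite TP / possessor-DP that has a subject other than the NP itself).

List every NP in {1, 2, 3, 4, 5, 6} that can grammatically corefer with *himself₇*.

*himself* is an anaphor, so Principle A applies: it must be bound in its binding domain.
Binding domain of *himself₇*: the embedded TP, whose subject is Emil₆.
*Samir₁* does not c-command the anaphor → cannot bind it.
*[Samir₁'s student]₂* c-commands the anaphor but is outside its binding domain → cannot satisfy Principle A.
*Victor₃* c-commands the anaphor but is outside its binding domain → cannot satisfy Principle A.
*Pavel₄* does not c-command the anaphor → cannot bind it.
*[Pavel₄'s colleague]₅* c-commands the anaphor but is outside its binding domain → cannot satisfy Principle A.
*Emil₆* c-commands the anaphor within its binding domain → licit binder.

{6}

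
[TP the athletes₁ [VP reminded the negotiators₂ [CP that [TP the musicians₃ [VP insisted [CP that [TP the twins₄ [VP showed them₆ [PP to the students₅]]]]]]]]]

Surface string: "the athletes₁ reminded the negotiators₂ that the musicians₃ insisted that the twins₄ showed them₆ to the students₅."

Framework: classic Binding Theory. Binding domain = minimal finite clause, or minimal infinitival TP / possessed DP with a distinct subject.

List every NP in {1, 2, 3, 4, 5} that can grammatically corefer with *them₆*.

{1, 2, 3}

*them* is a pronoun, so Principle B applies: it must be free in its binding domain.
Binding domain of *them₆*: the embedded TP, whose subject is the twins₄.
*the athletes₁* c-commands the pronoun but from outside its binding domain, and is not c-commanded by it → coindexation permitted.
*the negotiators₂* c-commands the pronoun but from outside its binding domain, and is not c-commanded by it → coindexation permitted.
*the musicians₃* c-commands the pronoun but from outside its binding domain, and is not c-commanded by it → coindexation permitted.
*the twins₄* c-commands the pronoun within its binding domain → coindexation would violate Principle B.
*the students₅*: the pronoun c-commands this R-expression → coindexation would violate Principle C on *the students₅*.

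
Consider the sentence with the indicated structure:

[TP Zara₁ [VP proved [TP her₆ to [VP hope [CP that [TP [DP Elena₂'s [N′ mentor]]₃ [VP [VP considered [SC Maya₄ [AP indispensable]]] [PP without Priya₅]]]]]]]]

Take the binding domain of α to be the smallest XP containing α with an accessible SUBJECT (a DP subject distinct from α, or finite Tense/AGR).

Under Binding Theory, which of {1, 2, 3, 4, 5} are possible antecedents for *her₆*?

*her* is a pronoun, so Principle B applies: it must be free in its binding domain.
Binding domain of *her₆*: the matrix TP, whose subject is Zara₁.
*Zara₁* c-commands the pronoun within its binding domain → coindexation would violate Principle B.
*Elena₂*: the pronoun c-commands this R-expression → coindexation would violate Principle C on *Elena₂*.
*[Elena₂'s mentor]₃*: the pronoun c-commands this R-expression → coindexation would violate Principle C on *[Elena₂'s mentor]₃*.
*Maya₄*: the pronoun c-commands this R-expression → coindexation would violate Principle C on *Maya₄*.
*Priya₅*: the pronoun c-commands this R-expression → coindexation would violate Principle C on *Priya₅*.

none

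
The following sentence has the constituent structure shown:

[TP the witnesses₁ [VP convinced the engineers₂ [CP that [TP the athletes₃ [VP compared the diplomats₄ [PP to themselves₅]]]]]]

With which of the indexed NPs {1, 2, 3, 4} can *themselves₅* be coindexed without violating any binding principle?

{3, 4}

*themselves* is an anaphor, so Principle A applies: it must be bound in its binding domain.
Binding domain of *themselves₅*: the embedded TP, whose subject is the athletes₃.
*the witnesses₁* c-commands the anaphor but is outside its binding domain → cannot satisfy Principle A.
*the engineers₂* c-commands the anaphor but is outside its binding domain → cannot satisfy Principle A.
*the athletes₃* c-commands the anaphor within its binding domain → licit binder.
*the diplomats₄* c-commands the anaphor within its binding domain → licit binder.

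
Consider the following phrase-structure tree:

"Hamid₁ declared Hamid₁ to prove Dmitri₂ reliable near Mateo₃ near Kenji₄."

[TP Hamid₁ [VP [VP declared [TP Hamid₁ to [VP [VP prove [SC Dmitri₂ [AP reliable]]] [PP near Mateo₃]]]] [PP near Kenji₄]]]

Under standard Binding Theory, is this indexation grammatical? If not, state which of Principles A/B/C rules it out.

The two coindexed NPs are *Hamid₁* (the higher occurrence) and *Hamid₁* (the lower occurrence).
*Hamid₁* (the lower occurrence) is an R-expression. Principle C requires it to be free everywhere.
*Hamid₁* (the higher occurrence) c-commands it and carries the same index.
The R-expression is bound → Principle C violation.

Principle C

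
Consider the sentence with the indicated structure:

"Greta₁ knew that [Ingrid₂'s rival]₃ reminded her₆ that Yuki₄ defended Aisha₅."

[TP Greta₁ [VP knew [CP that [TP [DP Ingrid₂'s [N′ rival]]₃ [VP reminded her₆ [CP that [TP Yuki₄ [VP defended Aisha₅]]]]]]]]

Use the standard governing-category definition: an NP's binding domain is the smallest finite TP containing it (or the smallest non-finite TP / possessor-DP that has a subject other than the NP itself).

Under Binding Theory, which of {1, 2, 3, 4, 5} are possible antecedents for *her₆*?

{1, 2}

*her* is a pronoun, so Principle B applies: it must be free in its binding domain.
Binding domain of *her₆*: the embedded TP, whose subject is [Ingrid₂'s rival]₃.
*Greta₁* c-commands the pronoun but from outside its binding domain, and is not c-commanded by it → coindexation permitted.
*Ingrid₂* and the pronoun do not c-command one another → neither Principle B nor Principle C is at stake; coindexation permitted.
*[Ingrid₂'s rival]₃* c-commands the pronoun within its binding domain → coindexation would violate Principle B.
*Yuki₄*: the pronoun c-commands this R-expression → coindexation would violate Principle C on *Yuki₄*.
*Aisha₅*: the pronoun c-commands this R-expression → coindexation would violate Principle C on *Aisha₅*.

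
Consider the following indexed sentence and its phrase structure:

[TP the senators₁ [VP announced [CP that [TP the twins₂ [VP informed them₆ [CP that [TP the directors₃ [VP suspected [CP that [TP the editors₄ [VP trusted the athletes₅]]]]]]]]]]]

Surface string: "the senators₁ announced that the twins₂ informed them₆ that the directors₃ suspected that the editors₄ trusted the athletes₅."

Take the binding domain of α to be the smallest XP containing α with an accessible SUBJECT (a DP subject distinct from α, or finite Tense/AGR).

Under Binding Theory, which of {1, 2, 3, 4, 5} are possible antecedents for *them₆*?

{1}

*them* is a pronoun, so Principle B applies: it must be free in its binding domain.
Binding domain of *them₆*: the embedded TP, whose subject is the twins₂.
*the senators₁* c-commands the pronoun but from outside its binding domain, and is not c-commanded by it → coindexation permitted.
*the twins₂* c-commands the pronoun within its binding domain → coindexation would violate Principle B.
*the directors₃*: the pronoun c-commands this R-expression → coindexation would violate Principle C on *the directors₃*.
*the editors₄*: the pronoun c-commands this R-expression → coindexation would violate Principle C on *the editors₄*.
*the athletes₅*: the pronoun c-commands this R-expression → coindexation would violate Principle C on *the athletes₅*.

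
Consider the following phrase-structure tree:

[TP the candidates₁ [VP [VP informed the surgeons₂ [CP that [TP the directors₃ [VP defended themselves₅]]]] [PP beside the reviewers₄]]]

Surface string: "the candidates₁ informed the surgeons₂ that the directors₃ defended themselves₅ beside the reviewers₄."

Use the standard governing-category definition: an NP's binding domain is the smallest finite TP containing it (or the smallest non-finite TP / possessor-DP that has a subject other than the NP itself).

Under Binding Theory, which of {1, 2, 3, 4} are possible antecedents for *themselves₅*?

{3}

*themselves* is an anaphor, so Principle A applies: it must be bound in its binding domain.
Binding domain of *themselves₅*: the embedded TP, whose subject is the directors₃.
*the candidates₁* c-commands the anaphor but is outside its binding domain → cannot satisfy Principle A.
*the surgeons₂* c-commands the anaphor but is outside its binding domain → cannot satisfy Principle A.
*the directors₃* c-commands the anaphor within its binding domain → licit binder.
*the reviewers₄* does not c-command the anaphor → cannot bind it.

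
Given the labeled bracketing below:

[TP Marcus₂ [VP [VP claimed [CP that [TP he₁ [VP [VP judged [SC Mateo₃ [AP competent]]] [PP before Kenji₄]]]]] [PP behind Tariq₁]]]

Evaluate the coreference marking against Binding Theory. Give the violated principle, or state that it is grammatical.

grammatical

The two coindexed NPs are *Tariq₁* and *he₁*.
*he₁* is a pronoun; nothing c-commands it within its binding domain (the embedded TP.), so Principle B holds trivially.
*Tariq₁* is an R-expression; *he₁* does not c-command it, and no other NP shares its index, so Principle C is satisfied.
All principles are respected.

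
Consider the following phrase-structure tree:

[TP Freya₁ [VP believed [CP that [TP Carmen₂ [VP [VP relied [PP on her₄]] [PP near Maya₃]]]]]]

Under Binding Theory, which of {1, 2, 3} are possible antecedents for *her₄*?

*her* is a pronoun, so Principle B applies: it must be free in its binding domain.
Binding domain of *her₄*: the embedded TP, whose subject is Carmen₂.
*Freya₁* c-commands the pronoun but from outside its binding domain, and is not c-commanded by it → coindexation permitted.
*Carmen₂* c-commands the pronoun within its binding domain → coindexation would violate Principle B.
*Maya₃* and the pronoun do not c-command one another → neither Principle B nor Principle C is at stake; coindexation permitted.

{1, 3}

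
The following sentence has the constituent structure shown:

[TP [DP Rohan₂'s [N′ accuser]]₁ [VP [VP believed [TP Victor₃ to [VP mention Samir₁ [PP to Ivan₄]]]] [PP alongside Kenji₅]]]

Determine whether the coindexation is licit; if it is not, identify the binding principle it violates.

Principle C

The two coindexed NPs are *[Rohan₂'s accuser]₁* and *Samir₁*.
*Samir₁* is an R-expression. Principle C requires it to be free everywhere.
*[Rohan₂'s accuser]₁* c-commands it and carries the same index.
The R-expression is bound → Principle C violation.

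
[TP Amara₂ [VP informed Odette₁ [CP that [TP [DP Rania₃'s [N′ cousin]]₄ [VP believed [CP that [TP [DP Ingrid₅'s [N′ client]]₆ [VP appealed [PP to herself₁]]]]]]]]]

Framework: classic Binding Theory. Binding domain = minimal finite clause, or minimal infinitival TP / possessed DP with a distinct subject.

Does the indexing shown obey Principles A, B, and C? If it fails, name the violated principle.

Principle A

The two coindexed NPs are *Odette₁* and *herself₁*.
*herself₁* is an anaphor. Principle A requires it to be bound within its binding domain — the embedded TP, whose subject is [Ingrid₅'s client]₆.
Within that domain it is c-commanded by *[Ingrid₅'s client]₆*, which does not share its index.
*Odette₁* does c-command the anaphor, but from outside its binding domain.
The anaphor is unbound in its domain → Principle A violation.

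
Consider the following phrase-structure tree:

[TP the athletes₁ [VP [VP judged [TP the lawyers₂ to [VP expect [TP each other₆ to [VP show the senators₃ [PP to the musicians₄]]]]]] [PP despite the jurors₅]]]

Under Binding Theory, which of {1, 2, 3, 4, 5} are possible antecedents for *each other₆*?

*each other* is an anaphor, so Principle A applies: it must be bound in its binding domain.
Binding domain of *each other₆*: the embedded TP, whose subject is the lawyers₂.
*the athletes₁* c-commands the anaphor but is outside its binding domain → cannot satisfy Principle A.
*the lawyers₂* c-commands the anaphor within its binding domain → licit binder.
*the senators₃* does not c-command the anaphor → cannot bind it.
*the musicians₄* does not c-command the anaphor → cannot bind it.
*the jurors₅* does not c-command the anaphor → cannot bind it.

{2}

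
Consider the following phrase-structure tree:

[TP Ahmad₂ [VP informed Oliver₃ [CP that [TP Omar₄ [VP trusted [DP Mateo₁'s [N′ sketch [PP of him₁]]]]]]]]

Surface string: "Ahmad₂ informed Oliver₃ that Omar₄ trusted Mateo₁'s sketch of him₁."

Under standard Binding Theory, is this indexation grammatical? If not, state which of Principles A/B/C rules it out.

The two coindexed NPs are *Mateo₁* and *him₁*.
*him₁* is a pronoun. Its binding domain is the possessed DP, whose subject is Mateo₁.
*Mateo₁* c-commands it within that domain and carries the same index.
The pronoun is locally bound → Principle B violation.

Principle B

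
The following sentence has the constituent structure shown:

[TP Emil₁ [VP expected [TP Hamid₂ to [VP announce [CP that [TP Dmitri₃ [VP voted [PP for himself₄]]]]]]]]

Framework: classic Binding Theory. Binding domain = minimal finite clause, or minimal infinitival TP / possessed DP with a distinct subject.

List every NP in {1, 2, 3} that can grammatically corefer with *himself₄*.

*himself* is an anaphor, so Principle A applies: it must be bound in its binding domain.
Binding domain of *himself₄*: the embedded TP, whose subject is Dmitri₃.
*Emil₁* c-commands the anaphor but is outside its binding domain → cannot satisfy Principle A.
*Hamid₂* c-commands the anaphor but is outside its binding domain → cannot satisfy Principle A.
*Dmitri₃* c-commands the anaphor within its binding domain → licit binder.

{3}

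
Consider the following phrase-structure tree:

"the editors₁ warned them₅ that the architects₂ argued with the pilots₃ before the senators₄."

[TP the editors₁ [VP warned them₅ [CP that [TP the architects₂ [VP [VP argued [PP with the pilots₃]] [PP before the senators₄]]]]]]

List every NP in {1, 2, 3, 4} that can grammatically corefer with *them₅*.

none

*them* is a pronoun, so Principle B applies: it must be free in its binding domain.
Binding domain of *them₅*: the matrix TP, whose subject is the editors₁.
*the editors₁* c-commands the pronoun within its binding domain → coindexation would violate Principle B.
*the architects₂*: the pronoun c-commands this R-expression → coindexation would violate Principle C on *the architects₂*.
*the pilots₃*: the pronoun c-commands this R-expression → coindexation would violate Principle C on *the pilots₃*.
*the senators₄*: the pronoun c-commands this R-expression → coindexation would violate Principle C on *the senators₄*.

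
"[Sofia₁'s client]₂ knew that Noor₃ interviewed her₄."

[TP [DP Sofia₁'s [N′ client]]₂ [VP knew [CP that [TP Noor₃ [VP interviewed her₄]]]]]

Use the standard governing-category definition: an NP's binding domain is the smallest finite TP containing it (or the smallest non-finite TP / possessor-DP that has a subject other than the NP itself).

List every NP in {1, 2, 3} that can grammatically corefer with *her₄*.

*her* is a pronoun, so Principle B applies: it must be free in its binding domain.
Binding domain of *her₄*: the embedded TP, whose subject is Noor₃.
*Sofia₁* and the pronoun do not c-command one another → neither Principle B nor Principle C is at stake; coindexation permitted.
*[Sofia₁'s client]₂* c-commands the pronoun but from outside its binding domain, and is not c-commanded by it → coindexation permitted.
*Noor₃* c-commands the pronoun within its binding domain → coindexation would violate Principle B.

{1, 2}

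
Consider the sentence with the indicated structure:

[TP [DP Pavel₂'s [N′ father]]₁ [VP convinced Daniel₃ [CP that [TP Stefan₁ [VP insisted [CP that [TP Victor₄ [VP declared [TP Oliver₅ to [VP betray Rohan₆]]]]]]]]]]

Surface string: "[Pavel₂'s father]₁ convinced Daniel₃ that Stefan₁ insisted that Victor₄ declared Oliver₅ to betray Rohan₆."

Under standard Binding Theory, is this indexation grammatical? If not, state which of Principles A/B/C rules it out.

Principle C

The two coindexed NPs are *[Pavel₂'s father]₁* and *Stefan₁*.
*Stefan₁* is an R-expression. Principle C requires it to be free everywhere.
*[Pavel₂'s father]₁* c-commands it and carries the same index.
The R-expression is bound → Principle C violation.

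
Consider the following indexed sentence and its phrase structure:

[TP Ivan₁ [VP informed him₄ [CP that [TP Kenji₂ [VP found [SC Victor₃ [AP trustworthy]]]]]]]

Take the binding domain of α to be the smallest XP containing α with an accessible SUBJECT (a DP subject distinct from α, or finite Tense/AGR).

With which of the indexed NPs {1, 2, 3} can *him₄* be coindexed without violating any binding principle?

none

*him* is a pronoun, so Principle B applies: it must be free in its binding domain.
Binding domain of *him₄*: the matrix TP, whose subject is Ivan₁.
*Ivan₁* c-commands the pronoun within its binding domain → coindexation would violate Principle B.
*Kenji₂*: the pronoun c-commands this R-expression → coindexation would violate Principle C on *Kenji₂*.
*Victor₃*: the pronoun c-commands this R-expression → coindexation would violate Principle C on *Victor₃*.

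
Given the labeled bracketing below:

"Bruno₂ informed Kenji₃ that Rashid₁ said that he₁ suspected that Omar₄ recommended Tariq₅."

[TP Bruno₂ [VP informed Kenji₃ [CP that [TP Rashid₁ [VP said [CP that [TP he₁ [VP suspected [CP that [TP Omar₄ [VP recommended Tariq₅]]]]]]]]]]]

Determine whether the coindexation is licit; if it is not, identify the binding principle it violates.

grammatical

The two coindexed NPs are *Rashid₁* and *he₁*.
*he₁* is a pronoun; nothing c-commands it within its binding domain (the embedded TP.), so Principle B holds trivially.
*Rashid₁* is an R-expression; *he₁* does not c-command it, and no other NP shares its index, so Principle C is satisfied.
All principles are respected.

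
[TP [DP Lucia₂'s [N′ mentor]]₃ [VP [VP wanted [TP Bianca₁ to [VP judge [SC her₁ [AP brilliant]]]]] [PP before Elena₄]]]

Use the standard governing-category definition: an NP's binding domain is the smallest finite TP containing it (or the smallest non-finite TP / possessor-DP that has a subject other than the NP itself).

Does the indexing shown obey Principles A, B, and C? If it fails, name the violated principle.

Principle B

The two coindexed NPs are *Bianca₁* and *her₁*.
*her₁* is a pronoun. Its binding domain is the embedded TP, whose subject is Bianca₁.
*Bianca₁* c-commands it within that domain and carries the same index.
The pronoun is locally bound → Principle B violation.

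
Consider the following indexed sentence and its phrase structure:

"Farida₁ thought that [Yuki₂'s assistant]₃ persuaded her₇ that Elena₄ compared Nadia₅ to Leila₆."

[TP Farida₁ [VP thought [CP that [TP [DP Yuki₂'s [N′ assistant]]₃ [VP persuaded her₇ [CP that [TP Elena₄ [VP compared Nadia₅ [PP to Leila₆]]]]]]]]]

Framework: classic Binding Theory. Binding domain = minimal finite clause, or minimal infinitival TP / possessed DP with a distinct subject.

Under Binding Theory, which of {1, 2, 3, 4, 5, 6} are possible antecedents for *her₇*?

*her* is a pronoun, so Principle B applies: it must be free in its binding domain.
Binding domain of *her₇*: the embedded TP, whose subject is [Yuki₂'s assistant]₃.
*Farida₁* c-commands the pronoun but from outside its binding domain, and is not c-commanded by it → coindexation permitted.
*Yuki₂* and the pronoun do not c-command one another → neither Principle B nor Principle C is at stake; coindexation permitted.
*[Yuki₂'s assistant]₃* c-commands the pronoun within its binding domain → coindexation would violate Principle B.
*Elena₄*: the pronoun c-commands this R-expression → coindexation would violate Principle C on *Elena₄*.
*Nadia₅*: the pronoun c-commands this R-expression → coindexation would violate Principle C on *Nadia₅*.
*Leila₆*: the pronoun c-commands this R-expression → coindexation would violate Principle C on *Leila₆*.

{1, 2}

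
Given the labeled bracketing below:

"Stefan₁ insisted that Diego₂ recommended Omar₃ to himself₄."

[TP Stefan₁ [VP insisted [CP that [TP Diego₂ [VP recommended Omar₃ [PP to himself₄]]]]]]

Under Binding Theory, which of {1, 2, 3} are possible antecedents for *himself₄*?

{2, 3}

*himself* is an anaphor, so Principle A applies: it must be bound in its binding domain.
Binding domain of *himself₄*: the embedded TP, whose subject is Diego₂.
*Stefan₁* c-commands the anaphor but is outside its binding domain → cannot satisfy Principle A.
*Diego₂* c-commands the anaphor within its binding domain → licit binder.
*Omar₃* c-commands the anaphor within its binding domain → licit binder.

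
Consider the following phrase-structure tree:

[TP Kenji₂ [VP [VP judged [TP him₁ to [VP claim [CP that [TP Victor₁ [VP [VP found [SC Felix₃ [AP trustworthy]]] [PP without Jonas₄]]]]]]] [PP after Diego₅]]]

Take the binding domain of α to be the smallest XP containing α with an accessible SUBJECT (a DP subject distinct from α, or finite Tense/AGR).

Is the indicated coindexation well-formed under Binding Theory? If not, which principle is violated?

Principle C

The two coindexed NPs are *him₁* and *Victor₁*.
*Victor₁* is an R-expression. Principle C requires it to be free everywhere.
*him₁* c-commands it and carries the same index.
The R-expression is bound → Principle C violation.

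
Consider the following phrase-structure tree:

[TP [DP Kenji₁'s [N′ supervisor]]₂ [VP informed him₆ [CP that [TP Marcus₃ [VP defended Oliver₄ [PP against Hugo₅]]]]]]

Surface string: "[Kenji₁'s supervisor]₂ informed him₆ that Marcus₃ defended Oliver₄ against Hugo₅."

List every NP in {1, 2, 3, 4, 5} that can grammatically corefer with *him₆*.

{1}

*him* is a pronoun, so Principle B applies: it must be free in its binding domain.
Binding domain of *him₆*: the matrix TP, whose subject is [Kenji₁'s supervisor]₂.
*Kenji₁* and the pronoun do not c-command one another → neither Principle B nor Principle C is at stake; coindexation permitted.
*[Kenji₁'s supervisor]₂* c-commands the pronoun within its binding domain → coindexation would violate Principle B.
*Marcus₃*: the pronoun c-commands this R-expression → coindexation would violate Principle C on *Marcus₃*.
*Oliver₄*: the pronoun c-commands this R-expression → coindexation would violate Principle C on *Oliver₄*.
*Hugo₅*: the pronoun c-commands this R-expression → coindexation would violate Principle C on *Hugo₅*.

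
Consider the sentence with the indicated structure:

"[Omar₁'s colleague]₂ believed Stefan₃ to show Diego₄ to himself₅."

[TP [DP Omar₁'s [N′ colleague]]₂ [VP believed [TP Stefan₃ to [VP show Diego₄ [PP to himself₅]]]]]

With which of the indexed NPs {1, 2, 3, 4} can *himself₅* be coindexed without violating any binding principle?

{3, 4}

*himself* is an anaphor, so Principle A applies: it must be bound in its binding domain.
Binding domain of *himself₅*: the embedded TP, whose subject is Stefan₃.
*Omar₁* does not c-command the anaphor → cannot bind it.
*[Omar₁'s colleague]₂* c-commands the anaphor but is outside its binding domain → cannot satisfy Principle A.
*Stefan₃* c-commands the anaphor within its binding domain → licit binder.
*Diego₄* c-commands the anaphor within its binding domain → licit binder.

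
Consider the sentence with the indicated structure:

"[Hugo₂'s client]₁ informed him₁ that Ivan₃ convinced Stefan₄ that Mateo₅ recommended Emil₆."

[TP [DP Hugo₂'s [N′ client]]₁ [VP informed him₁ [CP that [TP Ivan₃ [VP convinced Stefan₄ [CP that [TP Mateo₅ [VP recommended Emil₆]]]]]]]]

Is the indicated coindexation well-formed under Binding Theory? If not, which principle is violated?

The two coindexed NPs are *[Hugo₂'s client]₁* and *him₁*.
*him₁* is a pronoun. Its binding domain is the matrix TP, whose subject is [Hugo₂'s client]₁.
*[Hugo₂'s client]₁* c-commands it within that domain and carries the same index.
The pronoun is locally bound → Principle B violation.

Principle B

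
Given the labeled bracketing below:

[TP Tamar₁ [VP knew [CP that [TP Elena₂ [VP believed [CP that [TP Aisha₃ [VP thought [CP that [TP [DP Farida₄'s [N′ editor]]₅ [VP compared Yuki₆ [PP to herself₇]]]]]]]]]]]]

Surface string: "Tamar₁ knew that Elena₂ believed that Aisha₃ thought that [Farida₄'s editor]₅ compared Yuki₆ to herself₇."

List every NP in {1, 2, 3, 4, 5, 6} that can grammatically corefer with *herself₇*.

{5, 6}

*herself* is an anaphor, so Principle A applies: it must be bound in its binding domain.
Binding domain of *herself₇*: the embedded TP, whose subject is [Farida₄'s editor]₅.
*Tamar₁* c-commands the anaphor but is outside its binding domain → cannot satisfy Principle A.
*Elena₂* c-commands the anaphor but is outside its binding domain → cannot satisfy Principle A.
*Aisha₃* c-commands the anaphor but is outside its binding domain → cannot satisfy Principle A.
*Farida₄* does not c-command the anaphor → cannot bind it.
*[Farida₄'s editor]₅* c-commands the anaphor within its binding domain → licit binder.
*Yuki₆* c-commands the anaphor within its binding domain → licit binder.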